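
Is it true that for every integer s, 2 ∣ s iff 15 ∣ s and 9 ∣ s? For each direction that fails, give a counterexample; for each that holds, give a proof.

Forward direction. This fails: take s = 2. Certainly 2 ∣ 2, but 15 ∤ 2.

Converse. This fails: take s = 45. Both 15 ∣ 45 and 9 ∣ 45, yet 45 is not a multiple of 2 (since 45 = 22·2 + 1), so 2 ∤ 45.

Neither direction holds.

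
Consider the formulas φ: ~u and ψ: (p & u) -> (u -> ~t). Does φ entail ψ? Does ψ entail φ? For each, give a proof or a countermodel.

The forward direction holds; the converse fails.

Converse. This fails. Under t = F, u = T, p = F, the left side is false but the right side is true.

Forward direction. Assume the antecedent. If t is true, the antecedent forces (t = T, u = F, p = F) or (t = T, u = F, p = T), and (p & u) -> (u -> ~t) holds there. If t is false, (p & u) -> (u -> ~t) reduces to true regardless of the other variables. Either way (p & u) -> (u -> ~t) holds.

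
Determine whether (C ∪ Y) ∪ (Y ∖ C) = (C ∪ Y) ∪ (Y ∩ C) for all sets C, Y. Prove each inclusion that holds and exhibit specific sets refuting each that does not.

(⊇) Let x ∈ (C ∪ Y) ∪ (Y ∩ C). Then either x ∈ C and x ∉ Y; or x ∈ Y and x ∉ C; or x ∈ C ∩ Y. In each case x ∈ (C ∪ Y) ∪ (Y ∖ C), so (C ∪ Y) ∪ (Y ∩ C) ⊆ (C ∪ Y) ∪ (Y ∖ C).

(⊆) Let x ∈ (C ∪ Y) ∪ (Y ∖ C). Then either x ∈ C and x ∉ Y; or x ∈ Y and x ∉ C; or x ∈ C ∩ Y. In each case x ∈ (C ∪ Y) ∪ (Y ∩ C), so (C ∪ Y) ∪ (Y ∖ C) ⊆ (C ∪ Y) ∪ (Y ∩ C).

Both inclusions hold; the sets are equal.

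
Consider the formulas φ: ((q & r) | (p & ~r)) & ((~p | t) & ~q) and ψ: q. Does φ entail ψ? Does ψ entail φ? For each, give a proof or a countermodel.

Neither direction holds.

(⇒) This fails. Under r = F, t = T, p = T, q = F, the left side is true but the right side is false.

(⇐) This fails. Under r = F, t = F, p = F, q = T, the left side is false but the right side is true.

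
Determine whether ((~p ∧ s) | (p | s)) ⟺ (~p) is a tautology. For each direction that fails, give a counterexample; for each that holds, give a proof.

Both directions fail.

Forward direction. This fails. Under p = T, s = F, the left side is true but the right side is false.

Converse. This fails. Under p = F, s = F, the left side is false but the right side is true.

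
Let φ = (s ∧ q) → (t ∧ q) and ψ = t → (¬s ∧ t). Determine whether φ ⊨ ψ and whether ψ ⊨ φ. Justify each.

(⟹) This fails. Under q = F, s = T, t = T, the left side is true but the right side is false.

(⟸) This fails. Under q = T, s = T, t = F, the left side is false but the right side is true.

(⇒) fails and (⇐) fails.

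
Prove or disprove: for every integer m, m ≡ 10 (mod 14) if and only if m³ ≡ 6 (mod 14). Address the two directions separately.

(⇒) Suppose m ≡ 10 (mod 14). Write m = 14j + 10. Then (14j + 10)³ = 2744j³ + 5880j² + 4200j + 1000 = 14(196j³ + 420j² + 300j + 71) + 6, so m³ ≡ 6 (mod 14).

(⇐) This fails: take m = 6. Then 6³ = 216 ≡ 6 (mod 14), yet 6 ≡ 6 (mod 14), not 10.

Not equivalent: only (⇒) holds.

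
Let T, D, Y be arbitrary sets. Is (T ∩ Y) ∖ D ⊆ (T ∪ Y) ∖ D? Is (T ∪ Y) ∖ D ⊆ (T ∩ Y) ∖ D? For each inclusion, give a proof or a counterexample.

(⊆) holds; (⊇) fails.

Forward inclusion. Let x ∈ (T ∩ Y) ∖ D. Then x ∈ T ∩ Y and x ∉ D, from which x ∈ (T ∪ Y) ∖ D.

Reverse inclusion. This inclusion fails. Take T = {1}, D = ∅, Y = ∅; then 1 ∈ (T ∪ Y) ∖ D but 1 ∉ (T ∩ Y) ∖ D.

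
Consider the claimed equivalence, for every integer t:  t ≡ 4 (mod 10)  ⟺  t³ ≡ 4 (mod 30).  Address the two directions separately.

Only the reverse direction holds.

Forward direction. This fails: take t = 14. Then 14 ≡ 4 (mod 10), but 14³ = 2744 ≡ 14 (mod 30), not 4.

Converse. The residues r modulo 30 with r³ ≡ 4 (mod 30) are exactly {4}, and each is ≡ 4 (mod 10).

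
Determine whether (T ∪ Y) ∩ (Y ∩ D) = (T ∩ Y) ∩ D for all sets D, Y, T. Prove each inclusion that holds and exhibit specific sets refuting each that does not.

Only the reverse inclusion holds.

(⊆) This inclusion fails. Take D = {1}, Y = {1}, T = ∅; then 1 ∈ (T ∪ Y) ∩ (Y ∩ D) but 1 ∉ (T ∩ Y) ∩ D.

(⊇) Let x ∈ (T ∩ Y) ∩ D. Then x ∈ D ∩ Y ∩ T, from which x ∈ (T ∪ Y) ∩ (Y ∩ D).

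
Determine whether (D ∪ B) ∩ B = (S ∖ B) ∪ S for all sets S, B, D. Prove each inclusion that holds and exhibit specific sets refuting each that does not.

Forward inclusion. This inclusion fails. Take S = ∅, B = {1}, D = ∅; then 1 ∈ (D ∪ B) ∩ B but 1 ∉ (S ∖ B) ∪ S.

Reverse inclusion. This inclusion fails. Take S = {1}, B = ∅, D = ∅; then 1 ∈ (S ∖ B) ∪ S but 1 ∉ (D ∪ B) ∩ B.

Neither inclusion holds.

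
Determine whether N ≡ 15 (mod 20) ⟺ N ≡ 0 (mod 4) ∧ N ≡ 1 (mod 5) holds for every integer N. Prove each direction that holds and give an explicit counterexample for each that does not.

[⇒] This fails: N = 15 gives 15 ≡ 15 (mod 20) but 15 ≡ 3 (mod 4), so the conjunction on the right does not hold.

[⇐] This fails: N = 16 satisfies both congruences on the right (16 ≡ 0 mod 4 and 16 ≡ 1 mod 5) yet 16 ≡ 16 (mod 20), not 15.

Both directions fail.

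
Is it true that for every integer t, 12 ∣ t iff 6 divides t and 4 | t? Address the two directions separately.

[⇐] Suppose 6 ∣ t and 4 ∣ t. Any common multiple of 6 and 4 is a multiple of their lcm; here lcm(6, 4) = 6·4/gcd(6, 4) = 24/2 = 12, so 12 ∣ t.

[⇒] If 12 ∣ t, write t = 12q. Since 12 = 2·6, t = 6·(2q), so 6 ∣ t; and since 12 = 3·4, t = 4·(3q), so 4 ∣ t.

Both directions hold; the statement is true.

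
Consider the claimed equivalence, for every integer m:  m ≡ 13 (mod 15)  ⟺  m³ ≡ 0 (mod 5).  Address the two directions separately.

[⇒] This fails: take m = 13. Then 13 ≡ 13 (mod 15), but 13³ = 2197 ≡ 2 (mod 5), not 0.

[⇐] This fails: take m = 0. Then 0³ = 0 ≡ 0 (mod 5), yet 0 ≡ 0 (mod 15), not 13.

Neither direction holds.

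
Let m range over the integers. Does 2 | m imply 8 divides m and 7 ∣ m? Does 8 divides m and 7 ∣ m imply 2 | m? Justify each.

Only the reverse direction holds.

(⟹) This fails: take m = 2. Certainly 2 ∣ 2, but 8 ∤ 2.

(⟸) Suppose 8 ∣ m and 7 ∣ m. Any common multiple of 8 and 7 is a multiple of their lcm; here gcd(8, 7) = 1, so lcm(8, 7) = 8·7 = 56, so 56 ∣ m. Since 2 ∣ 56, it follows that 2 ∣ m.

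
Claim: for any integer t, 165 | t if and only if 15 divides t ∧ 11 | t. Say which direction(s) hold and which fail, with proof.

[⇒] If 165 ∣ t, write t = 165q. Since 165 = 11·15, t = 15·(11q), so 15 ∣ t; and since 165 = 15·11, t = 11·(15q), so 11 ∣ t.

[⇐] Suppose 15 ∣ t and 11 ∣ t. Any common multiple of 15 and 11 is a multiple of their lcm; here gcd(15, 11) = 1, so lcm(15, 11) = 15·11 = 165, so 165 ∣ t.

Both directions hold; the statement is true.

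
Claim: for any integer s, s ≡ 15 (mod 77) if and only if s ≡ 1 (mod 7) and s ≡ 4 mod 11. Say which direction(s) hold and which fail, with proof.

(⇐) If s ≡ 1 (mod 7) and s ≡ 4 (mod 11), then by the Chinese remainder theorem s ≡ 15 (mod 77). This is exactly s ≡ 15 (mod 77).

(⇒) Suppose s ≡ 15 (mod 77); write s = 77j + 15. Since 7 ∣ 77, reducing mod 7 gives s ≡ 15 ≡ 1 (mod 7); since 11 ∣ 77, reducing mod 11 gives s ≡ 15 ≡ 4 (mod 11).

Equivalent; both directions hold.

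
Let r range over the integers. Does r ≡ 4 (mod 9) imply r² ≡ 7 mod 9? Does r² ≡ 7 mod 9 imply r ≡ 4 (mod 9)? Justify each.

(⇐) This fails: take r = 5. Then 5² = 25 ≡ 7 (mod 9), yet 5 ≡ 5 (mod 9), not 4.

(⇒) Suppose r ≡ 4 (mod 9). Write r = 9j + 4. Then (9j + 4)² = 81j² + 72j + 16 = 9(9j² + 8j + 1) + 7, so r² ≡ 7 (mod 9).

(⇒) holds; (⇐) fails.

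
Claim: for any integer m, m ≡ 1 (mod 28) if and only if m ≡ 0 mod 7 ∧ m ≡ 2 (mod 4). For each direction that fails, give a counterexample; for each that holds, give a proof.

Both directions fail.

(⟹) This fails: m = 1 gives 1 ≡ 1 (mod 28) but 1 ≡ 1 (mod 7), so the conjunction on the right does not hold.

(⟸) This fails: m = 14 satisfies both congruences on the right (14 ≡ 0 mod 7 and 14 ≡ 2 mod 4) yet 14 ≡ 14 (mod 28), not 1.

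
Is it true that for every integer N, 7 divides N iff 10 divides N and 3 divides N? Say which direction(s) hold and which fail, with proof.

(⇒) This fails: take N = 7. Certainly 7 ∣ 7, but 10 ∤ 7.

(⇐) This fails: take N = 30. Both 10 ∣ 30 and 3 ∣ 30, yet 30 is not a multiple of 7 (since 30 = 4·7 + 2), so 7 ∤ 30.

Neither direction holds.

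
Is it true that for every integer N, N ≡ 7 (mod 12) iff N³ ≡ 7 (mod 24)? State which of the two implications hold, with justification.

Only the converse holds.

[⇒] This fails: take N = 19. Then 19 ≡ 7 (mod 12), but 19³ = 6859 ≡ 19 (mod 24), not 7.

[⇐] Conversely, the residues r modulo 24 with r³ ≡ 7 (mod 24) are exactly {7}, and each is ≡ 7 (mod 12).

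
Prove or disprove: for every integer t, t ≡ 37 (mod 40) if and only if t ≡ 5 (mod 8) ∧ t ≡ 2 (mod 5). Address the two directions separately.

Equivalent; both directions hold.

(⇒) Suppose t ≡ 37 (mod 40); write t = 40j + 37. Since 8 ∣ 40, reducing mod 8 gives t ≡ 37 ≡ 5 (mod 8); since 5 ∣ 40, reducing mod 5 gives t ≡ 37 ≡ 2 (mod 5).

(⇐) Conversely, if t ≡ 5 (mod 8) and t ≡ 2 (mod 5), then by the Chinese remainder theorem t ≡ 37 (mod 40). This is exactly t ≡ 37 (mod 40).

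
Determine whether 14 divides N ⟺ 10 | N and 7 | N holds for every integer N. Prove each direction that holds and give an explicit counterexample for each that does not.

The forward direction fails; the converse holds.

(⇒) This fails: take N = 14. Certainly 14 ∣ 14, but 10 ∤ 14.

(⇐) Suppose 10 ∣ N and 7 ∣ N. Any common multiple of 10 and 7 is a multiple of their lcm; here gcd(10, 7) = 1, so lcm(10, 7) = 10·7 = 70, so 70 ∣ N. Since 14 ∣ 70, it follows that 14 ∣ N.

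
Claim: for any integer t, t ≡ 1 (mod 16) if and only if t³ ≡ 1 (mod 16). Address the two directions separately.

[⇒] Suppose t ≡ 1 (mod 16). Write t = 16j + 1. Then (16j + 1)³ = 4096j³ + 768j² + 48j + 1 = 16(256j³ + 48j² + 3j) + 1, so t³ ≡ 1 (mod 16).

[⇐] Conversely, suppose t³ ≡ 1 (mod 16). The only residue r in {0, …, 15} with r³ ≡ 1 (mod 16) is r = 1, so t ≡ 1 (mod 16).

Equivalent; both directions hold.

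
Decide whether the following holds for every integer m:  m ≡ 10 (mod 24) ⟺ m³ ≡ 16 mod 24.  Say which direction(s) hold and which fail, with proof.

[⇐] This fails: take m = 4. Then 4³ = 64 ≡ 16 (mod 24), yet 4 ≡ 4 (mod 24), not 10.

[⇒] Suppose m ≡ 10 (mod 24). Write m = 24j + 10. Then (24j + 10)³ = 13824j³ + 17280j² + 7200j + 1000 = 24(576j³ + 720j² + 300j + 41) + 16, so m³ ≡ 16 (mod 24).

The forward direction holds; the converse fails.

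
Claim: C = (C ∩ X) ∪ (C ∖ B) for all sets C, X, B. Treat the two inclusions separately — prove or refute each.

(⟹) This inclusion fails. Take C = {1}, X = ∅, B = {1}; then 1 ∈ C but 1 ∉ (C ∩ X) ∪ (C ∖ B).

(⟸) Let x ∈ (C ∩ X) ∪ (C ∖ B). Then either x ∈ C and x ∉ X, B; or x ∈ C ∩ X and x ∉ B; or x ∈ C ∩ X ∩ B. In each case x ∈ C, so (C ∩ X) ∪ (C ∖ B) ⊆ C.

Only the reverse inclusion holds.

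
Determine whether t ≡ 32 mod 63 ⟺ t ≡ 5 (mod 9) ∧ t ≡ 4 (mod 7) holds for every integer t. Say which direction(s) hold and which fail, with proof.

Forward direction. Suppose t ≡ 32 (mod 63); write t = 63j + 32. Since 9 ∣ 63, reducing mod 9 gives t ≡ 32 ≡ 5 (mod 9); since 7 ∣ 63, reducing mod 7 gives t ≡ 32 ≡ 4 (mod 7).

Converse. If t ≡ 5 (mod 9) and t ≡ 4 (mod 7), then by the Chinese remainder theorem t ≡ 32 (mod 63). This is exactly t ≡ 32 (mod 63).

Both directions hold.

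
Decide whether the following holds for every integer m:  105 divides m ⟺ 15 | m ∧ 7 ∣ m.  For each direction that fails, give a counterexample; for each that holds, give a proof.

(⟹) If 105 ∣ m, write m = 105q. Since 105 = 7·15, m = 15·(7q), so 15 ∣ m; and since 105 = 15·7, m = 7·(15q), so 7 ∣ m.

(⟸) Suppose 15 ∣ m and 7 ∣ m. Any common multiple of 15 and 7 is a multiple of their lcm; here gcd(15, 7) = 1, so lcm(15, 7) = 15·7 = 105, so 105 ∣ m.

Both directions hold; the statement is true.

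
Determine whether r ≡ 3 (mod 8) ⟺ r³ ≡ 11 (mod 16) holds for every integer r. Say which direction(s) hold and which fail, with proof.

(⟹) This fails: take r = 11. Then 11 ≡ 3 (mod 8), but 11³ = 1331 ≡ 3 (mod 16), not 11.

(⟸) Conversely, the residues r modulo 16 with r³ ≡ 11 (mod 16) are exactly {3}, and each is ≡ 3 (mod 8).

Not equivalent: only (⇐) holds.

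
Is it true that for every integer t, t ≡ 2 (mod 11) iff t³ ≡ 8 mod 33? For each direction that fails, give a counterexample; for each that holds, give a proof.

(⟹) This fails: take t = 13. Then 13 ≡ 2 (mod 11), but 13³ = 2197 ≡ 19 (mod 33), not 8.

(⟸) Conversely, the residues r modulo 33 with r³ ≡ 8 (mod 33) are exactly {2}, and each is ≡ 2 (mod 11).

Only the reverse direction holds.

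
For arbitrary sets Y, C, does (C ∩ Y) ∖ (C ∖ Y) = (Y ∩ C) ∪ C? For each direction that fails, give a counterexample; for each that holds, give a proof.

The sets are not equal: only the forward inclusion holds.

(⟹) Let x ∈ (C ∩ Y) ∖ (C ∖ Y). Then x ∈ Y ∩ C, from which x ∈ (Y ∩ C) ∪ C.

(⟸) This inclusion fails. Take Y = ∅, C = {1}; then 1 ∈ (Y ∩ C) ∪ C but 1 ∉ (C ∩ Y) ∖ (C ∖ Y).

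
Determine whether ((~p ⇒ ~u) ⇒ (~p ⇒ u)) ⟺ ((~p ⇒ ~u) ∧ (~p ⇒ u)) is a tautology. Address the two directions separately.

Not equivalent: only (⇐) holds.

[⇒] This fails. Under u = T, p = F, the left side is true but the right side is false.

[⇐] Assume the antecedent. If u is true, (~p ⇒ ~u) ⇒ (~p ⇒ u) reduces to true regardless of the other variables. If u is false, the antecedent forces (u = F, p = T), and (~p ⇒ ~u) ⇒ (~p ⇒ u) holds there. Either way (~p ⇒ ~u) ⇒ (~p ⇒ u) holds.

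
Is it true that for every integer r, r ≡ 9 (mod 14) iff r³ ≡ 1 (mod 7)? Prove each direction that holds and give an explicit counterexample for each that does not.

[⇐] This fails: take r = 1. Then 1³ = 1 ≡ 1 (mod 7), yet 1 ≡ 1 (mod 14), not 9.

[⇒] Suppose r ≡ 9 (mod 14). Then r³ ≡ 9³ = 729 (mod 14), and since 7 ∣ 14, also r³ ≡ 1 (mod 7).

The forward direction holds; the converse fails.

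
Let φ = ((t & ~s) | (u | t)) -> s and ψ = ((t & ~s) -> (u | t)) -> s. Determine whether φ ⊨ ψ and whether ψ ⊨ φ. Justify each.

(⟹) This fails. Under u = F, s = F, t = F, the left side is true but the right side is false.

(⟸) Assume the antecedent. If u is true, the antecedent forces (u = T, s = T, t = F) or (u = T, s = T, t = T), and ((t & ~s) | (u | t)) -> s holds there. If u is false, the antecedent forces (u = F, s = T, t = F) or (u = F, s = T, t = T), and ((t & ~s) | (u | t)) -> s holds there. Either way ((t & ~s) | (u | t)) -> s holds.

Only the reverse direction holds.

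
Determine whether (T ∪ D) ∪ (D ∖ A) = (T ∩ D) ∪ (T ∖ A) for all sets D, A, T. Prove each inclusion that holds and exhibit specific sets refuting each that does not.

(⊆) This inclusion fails. Take D = {1}, A = ∅, T = ∅; then 1 ∈ (T ∪ D) ∪ (D ∖ A) but 1 ∉ (T ∩ D) ∪ (T ∖ A).

(⊇) Let x ∈ (T ∩ D) ∪ (T ∖ A). Then either x ∈ T and x ∉ D, A; or x ∈ D ∩ T and x ∉ A; or x ∈ D ∩ A ∩ T. In each case x ∈ (T ∪ D) ∪ (D ∖ A), so (T ∩ D) ∪ (T ∖ A) ⊆ (T ∪ D) ∪ (D ∖ A).

Only the reverse inclusion holds.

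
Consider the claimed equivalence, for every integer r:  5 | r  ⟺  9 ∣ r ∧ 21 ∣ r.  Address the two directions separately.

(⇒) This fails: take r = 5. Certainly 5 ∣ 5, but 9 ∤ 5.

(⇐) This fails: take r = 63. Both 9 ∣ 63 and 21 ∣ 63, yet 63 is not a multiple of 5 (since 63 = 12·5 + 3), so 5 ∤ 63.

(⇒) fails and (⇐) fails.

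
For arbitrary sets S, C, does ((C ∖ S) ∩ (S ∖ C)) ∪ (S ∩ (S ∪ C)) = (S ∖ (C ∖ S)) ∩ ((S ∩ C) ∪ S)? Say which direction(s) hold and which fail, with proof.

(⊆) Let x ∈ ((C ∖ S) ∩ (S ∖ C)) ∪ (S ∩ (S ∪ C)). Then either x ∈ S and x ∉ C; or x ∈ S ∩ C. In each case x ∈ (S ∖ (C ∖ S)) ∩ ((S ∩ C) ∪ S), so ((C ∖ S) ∩ (S ∖ C)) ∪ (S ∩ (S ∪ C)) ⊆ (S ∖ (C ∖ S)) ∩ ((S ∩ C) ∪ S).

(⊇) Let x ∈ (S ∖ (C ∖ S)) ∩ ((S ∩ C) ∪ S). Then either x ∈ S and x ∉ C; or x ∈ S ∩ C. In each case x ∈ ((C ∖ S) ∩ (S ∖ C)) ∪ (S ∩ (S ∪ C)), so (S ∖ (C ∖ S)) ∩ ((S ∩ C) ∪ S) ⊆ ((C ∖ S) ∩ (S ∖ C)) ∪ (S ∩ (S ∪ C)).

The two sets are equal.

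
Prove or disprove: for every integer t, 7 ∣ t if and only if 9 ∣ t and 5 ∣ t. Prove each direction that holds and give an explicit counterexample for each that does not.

Neither implication holds.

(⇒) This fails: take t = 7. Certainly 7 ∣ 7, but 9 ∤ 7.

(⇐) This fails: take t = 45. Both 9 ∣ 45 and 5 ∣ 45, yet 45 is not a multiple of 7 (since 45 = 6·7 + 3), so 7 ∤ 45.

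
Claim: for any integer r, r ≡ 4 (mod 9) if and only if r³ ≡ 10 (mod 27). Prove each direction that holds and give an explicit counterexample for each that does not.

The biconditional holds.

[⇐] The residues r modulo 27 with r³ ≡ 10 (mod 27) are exactly {4, 13, 22}, and each is ≡ 4 (mod 9).

[⇒] Suppose r ≡ 4 (mod 9). Working modulo 27, r ∈ {4, 13, 22}; for each such r, r³ ≡ 10 (mod 27).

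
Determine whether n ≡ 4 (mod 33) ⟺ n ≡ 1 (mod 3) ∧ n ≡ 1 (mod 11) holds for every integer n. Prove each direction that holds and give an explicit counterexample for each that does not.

Neither direction holds.

(→) This fails: n = 4 gives 4 ≡ 4 (mod 33) but 4 ≡ 4 (mod 11), so the conjunction on the right does not hold.

(←) This fails: n = 1 satisfies both congruences on the right (1 ≡ 1 mod 3 and 1 ≡ 1 mod 11) yet 1 ≡ 1 (mod 33), not 4.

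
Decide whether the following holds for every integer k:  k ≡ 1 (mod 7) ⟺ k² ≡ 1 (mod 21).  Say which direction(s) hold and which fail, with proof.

(⇒) This fails: take k = 15. Then 15 ≡ 1 (mod 7), but 15² = 225 ≡ 15 (mod 21), not 1.

(⇐) This fails: take k = 13. Then 13² = 169 ≡ 1 (mod 21), yet 13 ≡ 6 (mod 7), not 1.

(⇒) fails and (⇐) fails.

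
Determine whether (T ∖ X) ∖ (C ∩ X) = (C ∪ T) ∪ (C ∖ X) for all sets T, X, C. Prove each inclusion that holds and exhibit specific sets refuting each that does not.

The sets are not equal: only the forward inclusion holds.

(⊆) Let x ∈ (T ∖ X) ∖ (C ∩ X). Then either x ∈ T and x ∉ X, C; or x ∈ T ∩ C and x ∉ X. In each case x ∈ (C ∪ T) ∪ (C ∖ X), so (T ∖ X) ∖ (C ∩ X) ⊆ (C ∪ T) ∪ (C ∖ X).

(⊇) This inclusion fails. Take T = {1}, X = {1}, C = ∅; then 1 ∈ (C ∪ T) ∪ (C ∖ X) but 1 ∉ (T ∖ X) ∖ (C ∩ X).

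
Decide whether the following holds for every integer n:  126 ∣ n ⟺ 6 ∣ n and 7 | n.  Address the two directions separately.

(⇒) holds; (⇐) fails.

(⟹) If 126 ∣ n, write n = 126q. Since 126 = 21·6, n = 6·(21q), so 6 ∣ n; and since 126 = 18·7, n = 7·(18q), so 7 ∣ n.

(⟸) This fails: take n = 42. Both 6 ∣ 42 and 7 ∣ 42, yet 42 is not a multiple of 126 (since 42 = 0·126 + 42), so 126 ∤ 42.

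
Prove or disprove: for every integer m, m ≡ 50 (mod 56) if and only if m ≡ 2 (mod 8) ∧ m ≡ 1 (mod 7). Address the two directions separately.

The biconditional holds.

(→) Suppose m ≡ 50 (mod 56); write m = 56j + 50. Since 8 ∣ 56, reducing mod 8 gives m ≡ 50 ≡ 2 (mod 8); since 7 ∣ 56, reducing mod 7 gives m ≡ 50 ≡ 1 (mod 7).

(←) Conversely, if m ≡ 2 (mod 8) and m ≡ 1 (mod 7), then by the Chinese remainder theorem m ≡ 50 (mod 56). This is exactly m ≡ 50 (mod 56).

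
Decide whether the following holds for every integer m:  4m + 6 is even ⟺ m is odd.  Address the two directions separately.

(⇒) fails; (⇐) holds.

[⇒] This fails: take m = 0. Then 4m + 6 = 6, which is even, yet m = 0 is even, not odd.

[⇐] Suppose m is odd. Since 4 is even, 4m is even for every m, so 4m + 6 has the same parity as 6, which is even. Hence 4m + 6 is even.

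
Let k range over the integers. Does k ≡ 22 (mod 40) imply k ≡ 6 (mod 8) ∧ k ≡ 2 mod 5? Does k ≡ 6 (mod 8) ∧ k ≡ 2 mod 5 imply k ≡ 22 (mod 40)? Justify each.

Both directions hold; the statement is true.

(⟹) Suppose k ≡ 22 (mod 40); write k = 40j + 22. Since 8 ∣ 40, reducing mod 8 gives k ≡ 22 ≡ 6 (mod 8); since 5 ∣ 40, reducing mod 5 gives k ≡ 22 ≡ 2 (mod 5).

(⟸) Conversely, if k ≡ 6 (mod 8) and k ≡ 2 (mod 5), then by the Chinese remainder theorem k ≡ 22 (mod 40). This is exactly k ≡ 22 (mod 40).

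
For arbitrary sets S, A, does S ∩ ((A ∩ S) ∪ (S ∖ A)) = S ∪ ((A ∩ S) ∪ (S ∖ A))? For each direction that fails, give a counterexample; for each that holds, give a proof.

(⟹) Let x ∈ S ∩ ((A ∩ S) ∪ (S ∖ A)). Then either x ∈ S and x ∉ A; or x ∈ S ∩ A. In each case x ∈ S ∪ ((A ∩ S) ∪ (S ∖ A)), so S ∩ ((A ∩ S) ∪ (S ∖ A)) ⊆ S ∪ ((A ∩ S) ∪ (S ∖ A)).

(⟸) Let x ∈ S ∪ ((A ∩ S) ∪ (S ∖ A)). Then either x ∈ S and x ∉ A; or x ∈ S ∩ A. In each case x ∈ S ∩ ((A ∩ S) ∪ (S ∖ A)), so S ∪ ((A ∩ S) ∪ (S ∖ A)) ⊆ S ∩ ((A ∩ S) ∪ (S ∖ A)).

Both inclusions hold.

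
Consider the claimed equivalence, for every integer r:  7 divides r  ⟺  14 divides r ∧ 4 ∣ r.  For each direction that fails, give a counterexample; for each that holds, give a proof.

(⇐) Suppose 14 ∣ r and 4 ∣ r. Any common multiple of 14 and 4 is a multiple of their lcm; here lcm(14, 4) = 14·4/gcd(14, 4) = 56/2 = 28, so 28 ∣ r. Since 7 ∣ 28, it follows that 7 ∣ r.

(⇒) This fails: take r = 7. Certainly 7 ∣ 7, but 14 ∤ 7.

(⇒) fails; (⇐) holds.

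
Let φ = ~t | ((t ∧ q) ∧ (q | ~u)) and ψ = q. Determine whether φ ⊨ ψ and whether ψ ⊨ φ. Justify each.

Only the reverse direction holds.

(→) This fails. Under q = F, u = F, t = F, the left side is true but the right side is false.

(←) Assume the antecedent. If q is true, ~t | ((t ∧ q) ∧ (q | ~u)) reduces to true regardless of the other variables. If q is false, the antecedent cannot hold. Either way ~t | ((t ∧ q) ∧ (q | ~u)) holds.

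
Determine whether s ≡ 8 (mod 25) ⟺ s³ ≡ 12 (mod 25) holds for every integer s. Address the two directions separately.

Both directions hold; the statement is true.

(⇐) Suppose s³ ≡ 12 (mod 25). The only residue r in {0, …, 24} with r³ ≡ 12 (mod 25) is r = 8, so s ≡ 8 (mod 25).

(⇒) Suppose s ≡ 8 (mod 25). Write s = 25j + 8. Then (25j + 8)³ = 15625j³ + 15000j² + 4800j + 512 = 25(625j³ + 600j² + 192j + 20) + 12, so s³ ≡ 12 (mod 25).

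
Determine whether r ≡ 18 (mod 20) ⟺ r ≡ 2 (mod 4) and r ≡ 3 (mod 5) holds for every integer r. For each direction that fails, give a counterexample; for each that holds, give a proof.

(→) Suppose r ≡ 18 (mod 20); write r = 20j + 18. Since 4 ∣ 20, reducing mod 4 gives r ≡ 18 ≡ 2 (mod 4); since 5 ∣ 20, reducing mod 5 gives r ≡ 18 ≡ 3 (mod 5).

(←) Conversely, if r ≡ 2 (mod 4) and r ≡ 3 (mod 5), then by the Chinese remainder theorem r ≡ 18 (mod 20). This is exactly r ≡ 18 (mod 20).

Both directions hold.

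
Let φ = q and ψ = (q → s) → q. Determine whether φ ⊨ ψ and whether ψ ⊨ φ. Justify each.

[⇒] Assume the antecedent. If s is true, the antecedent forces (s = T, q = T), and (q → s) → q holds there. If s is false, the antecedent forces (s = F, q = T), and (q → s) → q holds there. Either way (q → s) → q holds.

[⇐] Assume the antecedent. If s is true, the antecedent forces (s = T, q = T), and q holds there. If s is false, the antecedent forces (s = F, q = T), and q holds there. Either way q holds.

Both directions hold; the statement is true.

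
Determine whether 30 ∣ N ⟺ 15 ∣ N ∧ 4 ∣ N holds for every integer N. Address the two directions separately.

[⇐] Suppose 15 ∣ N and 4 ∣ N. Any common multiple of 15 and 4 is a multiple of their lcm; here gcd(15, 4) = 1, so lcm(15, 4) = 15·4 = 60, so 60 ∣ N. Since 30 ∣ 60, it follows that 30 ∣ N.

[⇒] This fails: take N = 30. Certainly 30 ∣ 30, but 4 ∤ 30.

Only the reverse direction holds.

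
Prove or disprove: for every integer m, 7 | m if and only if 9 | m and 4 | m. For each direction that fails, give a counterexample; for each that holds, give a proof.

Neither direction holds.

(→) This fails: take m = 7. Certainly 7 ∣ 7, but 9 ∤ 7.

(←) This fails: take m = 36. Both 9 ∣ 36 and 4 ∣ 36, yet 36 is not a multiple of 7 (since 36 = 5·7 + 1), so 7 ∤ 36.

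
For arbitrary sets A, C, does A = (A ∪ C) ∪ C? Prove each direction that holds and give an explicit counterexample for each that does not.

(⊆) holds; (⊇) fails.

Forward inclusion. Let x ∈ A. Then either x ∈ A and x ∉ C; or x ∈ A ∩ C. In each case x ∈ (A ∪ C) ∪ C, so A ⊆ (A ∪ C) ∪ C.

Reverse inclusion. This inclusion fails. Take A = ∅, C = {1}; then 1 ∈ (A ∪ C) ∪ C but 1 ∉ A.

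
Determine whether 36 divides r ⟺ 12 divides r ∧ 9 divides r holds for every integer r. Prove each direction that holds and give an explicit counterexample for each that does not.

Both directions hold; the statement is true.

Converse. Suppose 12 ∣ r and 9 ∣ r. Any common multiple of 12 and 9 is a multiple of their lcm; here lcm(12, 9) = 12·9/gcd(12, 9) = 108/3 = 36, so 36 ∣ r.

Forward direction. If 36 ∣ r, write r = 36q. Since 36 = 3·12, r = 12·(3q), so 12 ∣ r; and since 36 = 4·9, r = 9·(4q), so 9 ∣ r.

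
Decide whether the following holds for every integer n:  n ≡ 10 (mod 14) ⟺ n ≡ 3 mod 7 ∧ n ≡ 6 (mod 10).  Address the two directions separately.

Only the converse holds.

(→) This fails: n = 38 gives 38 ≡ 10 (mod 14) but 38 ≡ 8 (mod 10), so the conjunction on the right does not hold.

(←) Conversely, if n ≡ 3 (mod 7) and n ≡ 6 (mod 10), then by the Chinese remainder theorem n ≡ 66 (mod 70). Since 66 ≡ 10 (mod 14) and 14 ∣ 70, we get n ≡ 10 (mod 14).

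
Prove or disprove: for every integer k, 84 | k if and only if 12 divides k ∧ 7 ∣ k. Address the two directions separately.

Converse. Suppose 12 ∣ k and 7 ∣ k. Any common multiple of 12 and 7 is a multiple of their lcm; here gcd(12, 7) = 1, so lcm(12, 7) = 12·7 = 84, so 84 ∣ k.

Forward direction. If 84 ∣ k, write k = 84q. Since 84 = 7·12, k = 12·(7q), so 12 ∣ k; and since 84 = 12·7, k = 7·(12q), so 7 ∣ k.

Both directions hold; the statement is true.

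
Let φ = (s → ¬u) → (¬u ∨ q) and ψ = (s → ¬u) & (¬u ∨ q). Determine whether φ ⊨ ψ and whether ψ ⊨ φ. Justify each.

[⇒] This fails. Under q = F, u = T, s = T, the left side is true but the right side is false.

[⇐] Assume the antecedent. If q is true, (s → ¬u) → (¬u ∨ q) reduces to true regardless of the other variables. If q is false, the antecedent forces (q = F, u = F, s = F) or (q = F, u = F, s = T), and (s → ¬u) → (¬u ∨ q) holds there. Either way (s → ¬u) → (¬u ∨ q) holds.

(⇒) fails; (⇐) holds.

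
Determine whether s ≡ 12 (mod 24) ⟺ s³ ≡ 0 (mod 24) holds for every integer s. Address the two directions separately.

Not equivalent: only (⇒) holds.

(⇒) Suppose s ≡ 12 (mod 24). Write s = 24j + 12. Then (24j + 12)³ = 13824j³ + 20736j² + 10368j + 1728 = 24(576j³ + 864j² + 432j + 72) + 0, so s³ ≡ 0 (mod 24).

(⇐) This fails: take s = 0. Then 0³ = 0 ≡ 0 (mod 24), yet 0 ≡ 0 (mod 24), not 12.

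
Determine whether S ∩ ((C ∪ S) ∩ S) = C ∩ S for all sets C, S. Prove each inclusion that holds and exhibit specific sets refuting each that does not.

(⊆) fails; (⊇) holds.

Forward inclusion. This inclusion fails. Take C = ∅, S = {1}; then 1 ∈ S ∩ ((C ∪ S) ∩ S) but 1 ∉ C ∩ S.

Reverse inclusion. Let x ∈ C ∩ S. Then x ∈ C ∩ S, from which x ∈ S ∩ ((C ∪ S) ∩ S).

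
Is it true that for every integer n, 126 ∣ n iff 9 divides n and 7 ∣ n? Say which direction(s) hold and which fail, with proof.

Only the forward implication holds.

(⇒) If 126 ∣ n, write n = 126q. Since 126 = 14·9, n = 9·(14q), so 9 ∣ n; and since 126 = 18·7, n = 7·(18q), so 7 ∣ n.

(⇐) This fails: take n = 63. Both 9 ∣ 63 and 7 ∣ 63, yet 63 is not a multiple of 126 (since 63 = 0·126 + 63), so 126 ∤ 63.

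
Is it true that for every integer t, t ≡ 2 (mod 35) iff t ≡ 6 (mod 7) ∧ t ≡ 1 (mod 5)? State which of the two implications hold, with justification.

Forward direction. This fails: t = 2 gives 2 ≡ 2 (mod 35) but 2 ≡ 2 (mod 7), so the conjunction on the right does not hold.

Converse. This fails: t = 6 satisfies both congruences on the right (6 ≡ 6 mod 7 and 6 ≡ 1 mod 5) yet 6 ≡ 6 (mod 35), not 2.

Both directions fail.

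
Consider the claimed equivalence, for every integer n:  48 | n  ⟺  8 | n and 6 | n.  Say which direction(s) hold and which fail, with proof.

(→) If 48 ∣ n, write n = 48q. Since 48 = 6·8, n = 8·(6q), so 8 ∣ n; and since 48 = 8·6, n = 6·(8q), so 6 ∣ n.

(←) This fails: take n = 24. Both 8 ∣ 24 and 6 ∣ 24, yet 24 is not a multiple of 48 (since 24 = 0·48 + 24), so 48 ∤ 24.

Only the forward implication holds.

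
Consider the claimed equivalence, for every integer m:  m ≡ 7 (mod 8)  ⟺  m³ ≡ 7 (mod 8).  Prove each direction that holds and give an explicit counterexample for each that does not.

Equivalent; both directions hold.

(⇒) Suppose m ≡ 7 (mod 8). Write m = 8j + 7. Then (8j + 7)³ = 512j³ + 1344j² + 1176j + 343 = 8(64j³ + 168j² + 147j + 42) + 7, so m³ ≡ 7 (mod 8).

(⇐) For the converse, argue contrapositively. If m ≢ 7 (mod 8), then m is congruent to one of 0, 1, 2, 3, 4, 5, 6 modulo 8, and these give m³ ≡ 0, 1, 0, 3, 0, 5, 0 respectively — never 7.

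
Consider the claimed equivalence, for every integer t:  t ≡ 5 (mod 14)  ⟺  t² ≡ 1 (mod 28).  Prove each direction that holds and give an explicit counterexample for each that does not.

(→) This fails: take t = 5. Then 5 ≡ 5 (mod 14), but 5² = 25 ≡ 25 (mod 28), not 1.

(←) This fails: take t = 1. Then 1² = 1 ≡ 1 (mod 28), yet 1 ≡ 1 (mod 14), not 5.

Both directions fail.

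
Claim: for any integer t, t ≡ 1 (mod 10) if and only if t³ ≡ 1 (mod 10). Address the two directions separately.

Equivalent; both directions hold.

(←) For the converse, argue contrapositively. If t ≢ 1 (mod 10), then t is congruent to one of 0, 2, 3, 4, 5, 6, 7, 8, 9 modulo 10, and these give t³ ≡ 0, 8, 7, 4, 5, 6, 3, 2, 9 respectively — never 1.

(→) Suppose t ≡ 1 (mod 10). Write t = 10j + 1. Then (10j + 1)³ = 1000j³ + 300j² + 30j + 1 = 10(100j³ + 30j² + 3j) + 1, so t³ ≡ 1 (mod 10).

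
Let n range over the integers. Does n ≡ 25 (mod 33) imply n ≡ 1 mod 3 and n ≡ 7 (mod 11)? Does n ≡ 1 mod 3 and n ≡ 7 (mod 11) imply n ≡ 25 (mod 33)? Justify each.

Neither direction holds.

(→) This fails: n = 25 gives 25 ≡ 25 (mod 33) but 25 ≡ 3 (mod 11), so the conjunction on the right does not hold.

(←) This fails: n = 7 satisfies both congruences on the right (7 ≡ 1 mod 3 and 7 ≡ 7 mod 11) yet 7 ≡ 7 (mod 33), not 25.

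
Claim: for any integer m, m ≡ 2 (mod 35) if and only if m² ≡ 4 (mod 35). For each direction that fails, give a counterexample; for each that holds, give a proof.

(⇒) Suppose m ≡ 2 (mod 35). Write m = 35j + 2. Then (35j + 2)² = 1225j² + 140j + 4 = 35(35j² + 4j) + 4, so m² ≡ 4 (mod 35).

(⇐) This fails: take m = 12. Then 12² = 144 ≡ 4 (mod 35), yet 12 ≡ 12 (mod 35), not 2.

Only the forward direction holds.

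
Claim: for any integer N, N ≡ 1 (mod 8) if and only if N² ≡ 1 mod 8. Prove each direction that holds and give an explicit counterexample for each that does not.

Converse. This fails: take N = 3. Then 3² = 9 ≡ 1 (mod 8), yet 3 ≡ 3 (mod 8), not 1.

Forward direction. Suppose N ≡ 1 (mod 8). Write N = 8j + 1. Then (8j + 1)² = 64j² + 16j + 1 = 8(8j² + 2j) + 1, so N² ≡ 1 (mod 8).

Only the forward direction holds.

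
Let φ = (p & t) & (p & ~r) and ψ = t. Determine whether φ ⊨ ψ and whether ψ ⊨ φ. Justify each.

Not equivalent: only (⇒) holds.

(←) This fails. Under p = F, t = T, r = F, the left side is false but the right side is true.

(→) Assume the antecedent. If p is true, the antecedent forces (p = T, t = T, r = F), and t holds there. If p is false, the antecedent cannot hold. Either way t holds.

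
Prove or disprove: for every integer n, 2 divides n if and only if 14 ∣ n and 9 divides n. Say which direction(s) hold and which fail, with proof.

[⇒] This fails: take n = 2. Certainly 2 ∣ 2, but 14 ∤ 2.

[⇐] Suppose 14 ∣ n and 9 ∣ n. Any common multiple of 14 and 9 is a multiple of their lcm; here gcd(14, 9) = 1, so lcm(14, 9) = 14·9 = 126, so 126 ∣ n. Since 2 ∣ 126, it follows that 2 ∣ n.

The forward direction fails; the converse holds.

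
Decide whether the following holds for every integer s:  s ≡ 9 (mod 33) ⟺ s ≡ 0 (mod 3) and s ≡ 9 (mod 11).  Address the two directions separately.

Equivalent; both directions hold.

Converse. If s ≡ 0 (mod 3) and s ≡ 9 (mod 11), then by the Chinese remainder theorem s ≡ 9 (mod 33). This is exactly s ≡ 9 (mod 33).

Forward direction. Suppose s ≡ 9 (mod 33); write s = 33j + 9. Since 3 ∣ 33, reducing mod 3 gives s ≡ 9 ≡ 0 (mod 3); since 11 ∣ 33, reducing mod 11 gives s ≡ 9 (mod 11).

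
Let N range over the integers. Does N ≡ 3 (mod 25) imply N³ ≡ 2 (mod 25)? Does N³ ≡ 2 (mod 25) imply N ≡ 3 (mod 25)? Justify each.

(→) Suppose N ≡ 3 (mod 25). Write N = 25j + 3. Then (25j + 3)³ = 15625j³ + 5625j² + 675j + 27 = 25(625j³ + 225j² + 27j + 1) + 2, so N³ ≡ 2 (mod 25).

(←) Conversely, suppose N³ ≡ 2 (mod 25). The only residue r in {0, …, 24} with r³ ≡ 2 (mod 25) is r = 3, so N ≡ 3 (mod 25).

The biconditional holds.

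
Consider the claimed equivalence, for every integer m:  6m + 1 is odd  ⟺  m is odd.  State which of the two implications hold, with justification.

Only the reverse direction holds.

[⇐] Suppose m is odd. Since 6 is even, 6m is even for every m, so 6m + 1 has the same parity as 1, which is odd. Hence 6m + 1 is odd.

[⇒] This fails: take m = 6. Then 6m + 1 = 37, which is odd, yet m = 6 is even, not odd.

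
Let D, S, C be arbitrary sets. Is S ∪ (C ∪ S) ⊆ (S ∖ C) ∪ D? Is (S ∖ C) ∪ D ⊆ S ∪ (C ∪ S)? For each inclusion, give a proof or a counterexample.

Forward inclusion. This inclusion fails. Take D = ∅, S = ∅, C = {1}; then 1 ∈ S ∪ (C ∪ S) but 1 ∉ (S ∖ C) ∪ D.

Reverse inclusion. This inclusion fails. Take D = {1}, S = ∅, C = ∅; then 1 ∈ (S ∖ C) ∪ D but 1 ∉ S ∪ (C ∪ S).

Neither inclusion holds.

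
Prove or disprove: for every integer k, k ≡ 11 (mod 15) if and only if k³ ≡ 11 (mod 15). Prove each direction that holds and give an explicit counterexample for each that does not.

Both directions hold.

(⇒) Suppose k ≡ 11 (mod 15). Write k = 15j + 11. Then (15j + 11)³ = 3375j³ + 7425j² + 5445j + 1331 = 15(225j³ + 495j² + 363j + 88) + 11, so k³ ≡ 11 (mod 15).

(⇐) Conversely, suppose k³ ≡ 11 (mod 15). The only residue r in {0, …, 14} with r³ ≡ 11 (mod 15) is r = 11, so k ≡ 11 (mod 15).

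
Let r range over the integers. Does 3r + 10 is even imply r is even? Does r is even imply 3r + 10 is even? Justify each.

Both directions hold.

[⇐] Suppose r is even; write r = 2j. Then 3r + 10 = 3·(2j) + 10 = 2·3j + 10, which is even.

[⇒] Suppose 3r + 10 is even. Since 3 is odd, 3r and r have the same parity, so 3r + 10 ≡ r + 10 (mod 2). As 10 is even, 3r + 10 is even exactly when r is even. Thus r is even.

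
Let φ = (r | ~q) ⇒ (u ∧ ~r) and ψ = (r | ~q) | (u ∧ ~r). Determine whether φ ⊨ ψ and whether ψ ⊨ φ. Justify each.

(⟹) This fails. Under r = F, q = T, u = F, the left side is true but the right side is false.

(⟸) This fails. Under r = F, q = F, u = F, the left side is false but the right side is true.

Neither direction holds.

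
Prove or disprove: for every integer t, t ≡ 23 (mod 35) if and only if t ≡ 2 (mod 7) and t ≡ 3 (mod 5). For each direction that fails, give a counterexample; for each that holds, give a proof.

[⇐] If t ≡ 2 (mod 7) and t ≡ 3 (mod 5), then by the Chinese remainder theorem t ≡ 23 (mod 35). This is exactly t ≡ 23 (mod 35).

[⇒] Suppose t ≡ 23 (mod 35); write t = 35j + 23. Since 7 ∣ 35, reducing mod 7 gives t ≡ 23 ≡ 2 (mod 7); since 5 ∣ 35, reducing mod 5 gives t ≡ 23 ≡ 3 (mod 5).

Equivalent; both directions hold.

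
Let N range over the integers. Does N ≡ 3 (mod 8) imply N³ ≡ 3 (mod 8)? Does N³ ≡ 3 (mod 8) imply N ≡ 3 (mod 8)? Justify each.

Both directions hold; the statement is true.

(→) Suppose N ≡ 3 (mod 8). Write N = 8j + 3. Then (8j + 3)³ = 512j³ + 576j² + 216j + 27 = 8(64j³ + 72j² + 27j + 3) + 3, so N³ ≡ 3 (mod 8).

(←) Conversely, suppose N³ ≡ 3 (mod 8). The only residue r in {0, …, 7} with r³ ≡ 3 (mod 8) is r = 3, so N ≡ 3 (mod 8).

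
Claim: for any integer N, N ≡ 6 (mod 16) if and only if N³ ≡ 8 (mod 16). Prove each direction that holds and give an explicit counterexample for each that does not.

[⇐] This fails: take N = 2. Then 2³ = 8 ≡ 8 (mod 16), yet 2 ≡ 2 (mod 16), not 6.

[⇒] Suppose N ≡ 6 (mod 16). Write N = 16j + 6. Then (16j + 6)³ = 4096j³ + 4608j² + 1728j + 216 = 16(256j³ + 288j² + 108j + 13) + 8, so N³ ≡ 8 (mod 16).

Only the forward implication holds.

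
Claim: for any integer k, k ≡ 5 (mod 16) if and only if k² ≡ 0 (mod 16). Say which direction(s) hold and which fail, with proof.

(⟹) This fails: take k = 5. Then 5 ≡ 5 (mod 16), but 5² = 25 ≡ 9 (mod 16), not 0.

(⟸) This fails: take k = 0. Then 0² = 0 ≡ 0 (mod 16), yet 0 ≡ 0 (mod 16), not 5.

(⇒) fails and (⇐) fails.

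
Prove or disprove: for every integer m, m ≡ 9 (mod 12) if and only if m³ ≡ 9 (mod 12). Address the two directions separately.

(→) Suppose m ≡ 9 (mod 12). Write m = 12j + 9. Then (12j + 9)³ = 1728j³ + 3888j² + 2916j + 729 = 12(144j³ + 324j² + 243j + 60) + 9, so m³ ≡ 9 (mod 12).

(←) Conversely, suppose m³ ≡ 9 (mod 12). The only residue r in {0, …, 11} with r³ ≡ 9 (mod 12) is r = 9, so m ≡ 9 (mod 12).

The biconditional holds.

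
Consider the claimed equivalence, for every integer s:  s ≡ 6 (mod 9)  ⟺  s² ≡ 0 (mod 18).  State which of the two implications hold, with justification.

(⇒) fails and (⇐) fails.

(→) This fails: take s = 15. Then 15 ≡ 6 (mod 9), but 15² = 225 ≡ 9 (mod 18), not 0.

(←) This fails: take s = 0. Then 0² = 0 ≡ 0 (mod 18), yet 0 ≡ 0 (mod 9), not 6.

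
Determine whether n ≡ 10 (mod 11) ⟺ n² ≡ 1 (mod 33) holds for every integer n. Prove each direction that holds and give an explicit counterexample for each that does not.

(⇒) fails and (⇐) fails.

(⇒) This fails: take n = 21. Then 21 ≡ 10 (mod 11), but 21² = 441 ≡ 12 (mod 33), not 1.

(⇐) This fails: take n = 1. Then 1² = 1 ≡ 1 (mod 33), yet 1 ≡ 1 (mod 11), not 10.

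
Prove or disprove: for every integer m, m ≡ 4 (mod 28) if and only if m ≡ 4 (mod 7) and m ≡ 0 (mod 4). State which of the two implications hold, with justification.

[⇒] Suppose m ≡ 4 (mod 28); write m = 28j + 4. Since 7 ∣ 28, reducing mod 7 gives m ≡ 4 (mod 7); since 4 ∣ 28, reducing mod 4 gives m ≡ 4 ≡ 0 (mod 4).

[⇐] Conversely, if m ≡ 4 (mod 7) and m ≡ 0 (mod 4), then by the Chinese remainder theorem m ≡ 4 (mod 28). This is exactly m ≡ 4 (mod 28).

Equivalent; both directions hold.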